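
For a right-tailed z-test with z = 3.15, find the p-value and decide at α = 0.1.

p = P(Z > 3.15) = 1 - Φ(3.15) ≈ 0.0008. Since p < 0.1, reject H₀ (significant) at α = 0.1.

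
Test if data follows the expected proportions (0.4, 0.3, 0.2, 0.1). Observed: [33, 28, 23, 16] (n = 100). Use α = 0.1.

Expected: [40.0, 30.0, 20.0, 10.0]. χ² = 5.408. df = 3, critical = 6.251. Fail to reject H₀.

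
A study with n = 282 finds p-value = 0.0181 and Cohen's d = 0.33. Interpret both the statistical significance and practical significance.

Statistically significant (p = 0.0181 < 0.05). Cohen's d = 0.33 indicates a small effect size. Both statistical and practical significance should be considered.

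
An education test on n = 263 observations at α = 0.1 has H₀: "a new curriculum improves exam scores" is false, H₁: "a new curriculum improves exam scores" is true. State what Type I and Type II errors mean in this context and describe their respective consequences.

Type I (false positive): concluding that a new curriculum improves exam scores when it is not — adopting a curriculum that gives no real benefit — disruption for nothing. Type II (false negative): failing to conclude that a new curriculum improves exam scores when it is — keeping the old curriculum when the new one would have helped students. Which is costlier depends on domain priorities and is a judgement call rather than a statistical fact.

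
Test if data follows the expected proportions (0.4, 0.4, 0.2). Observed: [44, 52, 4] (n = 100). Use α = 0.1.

Expected: [40.0, 40.0, 20.0]. χ² = 16.8. df = 2, critical = 4.605. Reject H₀.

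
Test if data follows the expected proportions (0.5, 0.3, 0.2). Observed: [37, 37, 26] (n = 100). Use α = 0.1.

Expected: [50.0, 30.0, 20.0]. χ² = 6.813. df = 2, critical = 4.605. Reject H₀.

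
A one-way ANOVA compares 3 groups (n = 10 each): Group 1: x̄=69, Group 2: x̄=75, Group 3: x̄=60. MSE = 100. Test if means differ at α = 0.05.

Grand mean = 68.0. SS_between = 1140.0, MS_between = 570.0. F = 5.7, F_crit ≈ 3.354. Reject H₀.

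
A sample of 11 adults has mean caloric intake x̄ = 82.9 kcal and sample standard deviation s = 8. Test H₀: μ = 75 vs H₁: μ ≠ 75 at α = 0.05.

t = (x̄ - μ₀)/(s/√n) = (82.9 - 75)/(8/√11) = 3.275. df = 10, critical t = ±2.228. Reject H₀.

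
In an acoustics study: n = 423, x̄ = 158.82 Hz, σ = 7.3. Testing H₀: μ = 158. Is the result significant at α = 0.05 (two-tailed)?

z = (158.82 - 158)/(7.3/√423) = 2.31. Since |z| > 1.96, significant at α = 0.05.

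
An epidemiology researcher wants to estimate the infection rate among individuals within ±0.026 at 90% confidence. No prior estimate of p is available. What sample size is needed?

Conservative approach: use p = 0.5 (maximizes p(1-p) = 0.25). n = z²(0.25)/E² = 1.645²×0.25/0.026² = 1000.7 → n = 1001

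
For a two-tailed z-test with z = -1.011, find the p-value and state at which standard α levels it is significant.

p = 2·P(Z > |-1.011|) = 2·(1 - Φ(1.011)) ≈ 0.312. Not significant at any standard level.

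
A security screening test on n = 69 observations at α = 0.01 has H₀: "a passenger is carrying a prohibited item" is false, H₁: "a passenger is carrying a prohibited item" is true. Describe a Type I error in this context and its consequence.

Type I error: rejecting H₀ when it is true — concluding that a passenger is carrying a prohibited item when in fact it is not. Consequence: detaining an innocent passenger — delay and inconvenience.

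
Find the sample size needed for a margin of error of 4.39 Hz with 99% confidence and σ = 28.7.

n = (z*σ/E)² = (2.576×28.7/4.39)² = 283.6 → n = 284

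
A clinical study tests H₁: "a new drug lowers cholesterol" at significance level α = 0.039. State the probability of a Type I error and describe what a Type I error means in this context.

P(Type I error) = α = 0.039. A Type I error is rejecting H₀ when H₀ is actually true (false positive) — here, concluding that a new drug lowers cholesterol when in fact this is not the case. Consequence: approving an ineffective drug — patients take a useless medication and may skip effective alternatives.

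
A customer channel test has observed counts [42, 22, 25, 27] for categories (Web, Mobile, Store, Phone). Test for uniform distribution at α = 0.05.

Expected = 29 each. χ² = Σ(O-E)²/E = 8.207. df = 3, critical value = 7.815. Reject H₀.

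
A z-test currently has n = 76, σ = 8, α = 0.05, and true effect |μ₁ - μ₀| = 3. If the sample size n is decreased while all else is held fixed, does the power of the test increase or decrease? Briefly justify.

Power decreases: a smaller n inflates the standard error σ/√n, pulling the sampling distribution under H₁ back toward the critical value.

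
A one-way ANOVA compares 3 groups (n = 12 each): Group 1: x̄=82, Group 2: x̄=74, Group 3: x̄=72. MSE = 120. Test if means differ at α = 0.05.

Grand mean = 76.0. SS_between = 672.0, MS_between = 336.0. F = 2.8, F_crit ≈ 3.285. Fail to reject H₀.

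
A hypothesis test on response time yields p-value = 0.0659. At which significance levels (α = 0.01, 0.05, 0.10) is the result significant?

p = 0.0659. Significant at: α = 0.1.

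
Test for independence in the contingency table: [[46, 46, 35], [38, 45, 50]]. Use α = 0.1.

χ² = 3.283. df = 2, critical = 4.605. Fail to reject H₀. No evidence of dependence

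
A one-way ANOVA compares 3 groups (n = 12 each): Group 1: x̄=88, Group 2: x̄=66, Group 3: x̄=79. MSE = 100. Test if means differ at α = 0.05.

Grand mean = 77.67. SS_between = 2936.0, MS_between = 1468.0. F = 14.68, F_crit ≈ 3.285. Reject H₀.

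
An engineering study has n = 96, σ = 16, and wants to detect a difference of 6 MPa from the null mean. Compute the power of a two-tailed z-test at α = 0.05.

SE = σ/√n = 16/√96 = 1.633. Non-centrality λ = d/SE = 6/1.633 = 3.674. Power ≈ Φ(λ - z_{α/2}) = Φ(3.674 - 1.96) = Φ(1.714) = 0.957.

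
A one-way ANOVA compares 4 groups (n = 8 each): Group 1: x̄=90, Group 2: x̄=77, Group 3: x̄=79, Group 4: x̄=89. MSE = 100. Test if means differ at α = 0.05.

Grand mean = 83.75. SS_between = 1078.0, MS_between = 359.33. F = 3.593, F_crit ≈ 2.947. Reject H₀.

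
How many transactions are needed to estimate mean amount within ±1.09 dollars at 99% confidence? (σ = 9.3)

n = (z*σ/E)² = (2.576×9.3/1.09)² = 483.1 → n = 484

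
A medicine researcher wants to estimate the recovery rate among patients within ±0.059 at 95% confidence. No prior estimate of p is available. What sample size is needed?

Conservative approach: use p = 0.5 (maximizes p(1-p) = 0.25). n = z²(0.25)/E² = 1.96²×0.25/0.059² = 275.9 → n = 276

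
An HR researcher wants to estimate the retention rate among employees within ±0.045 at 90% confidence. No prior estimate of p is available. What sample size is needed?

Conservative approach: use p = 0.5 (maximizes p(1-p) = 0.25). n = z²(0.25)/E² = 1.645²×0.25/0.045² = 334.1 → n = 335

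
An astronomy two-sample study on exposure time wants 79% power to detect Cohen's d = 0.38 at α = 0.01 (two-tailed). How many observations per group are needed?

z_{α/2} = 2.576, z_β = Φ⁻¹(0.79) = 0.806. For small effect (d = 0.38): n per group = 2(z_{α/2} + z_β)²/d² = 2(2.576 + 0.806)²/0.38² = 158.4 → 159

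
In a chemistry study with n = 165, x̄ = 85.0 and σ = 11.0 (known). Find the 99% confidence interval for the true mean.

CI = x̄ ± z*(σ/√n) = 85.0 ± 2.576(11.0/√165) = 85.0 ± 2.21 = (82.79, 87.21)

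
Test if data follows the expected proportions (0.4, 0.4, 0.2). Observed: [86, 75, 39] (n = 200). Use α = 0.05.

Expected: [80.0, 80.0, 40.0]. χ² = 0.787. df = 2, critical = 5.991. Fail to reject H₀.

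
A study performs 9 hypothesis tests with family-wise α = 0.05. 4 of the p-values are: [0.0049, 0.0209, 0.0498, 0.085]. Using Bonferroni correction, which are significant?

Bonferroni α = 0.05/9 = 0.00556. Significant p-values: [0.0049]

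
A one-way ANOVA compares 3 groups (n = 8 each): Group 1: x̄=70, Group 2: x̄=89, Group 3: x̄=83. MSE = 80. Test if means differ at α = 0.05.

Grand mean = 80.67. SS_between = 1509.33, MS_between = 754.67. F = 9.433, F_crit ≈ 3.467. Reject H₀.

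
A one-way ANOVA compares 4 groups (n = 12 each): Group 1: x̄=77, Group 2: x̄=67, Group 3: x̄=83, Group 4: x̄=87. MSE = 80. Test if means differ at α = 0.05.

Grand mean = 78.5. SS_between = 2724.0, MS_between = 908.0. F = 11.35, F_crit ≈ 2.816. Reject H₀.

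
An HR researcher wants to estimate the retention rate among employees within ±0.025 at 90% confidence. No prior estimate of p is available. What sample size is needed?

Conservative approach: use p = 0.5 (maximizes p(1-p) = 0.25). n = z²(0.25)/E² = 1.645²×0.25/0.025² = 1082.4 → n = 1083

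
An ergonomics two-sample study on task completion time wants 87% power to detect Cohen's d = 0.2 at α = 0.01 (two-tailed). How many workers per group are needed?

z_{α/2} = 2.576, z_β = Φ⁻¹(0.87) = 1.126. For small effect (d = 0.2): n per group = 2(z_{α/2} + z_β)²/d² = 2(2.576 + 1.126)²/0.2² = 685.2 → 686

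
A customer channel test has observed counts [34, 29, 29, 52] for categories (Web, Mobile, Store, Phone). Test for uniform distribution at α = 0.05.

Expected = 36 each. χ² = Σ(O-E)²/E = 9.944. df = 3, critical value = 7.815. Reject H₀.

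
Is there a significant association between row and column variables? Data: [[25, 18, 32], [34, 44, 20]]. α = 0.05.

χ² = 12.203. df = 2, critical = 5.991. Reject H₀. Variables are dependent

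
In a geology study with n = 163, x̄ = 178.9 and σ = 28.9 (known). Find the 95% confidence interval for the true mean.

CI = x̄ ± z*(σ/√n) = 178.9 ± 1.96(28.9/√163) = 178.9 ± 4.44 = (174.46, 183.34)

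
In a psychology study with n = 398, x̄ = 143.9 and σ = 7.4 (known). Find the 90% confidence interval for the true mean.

CI = x̄ ± z*(σ/√n) = 143.9 ± 1.645(7.4/√398) = 143.9 ± 0.61 = (143.29, 144.51)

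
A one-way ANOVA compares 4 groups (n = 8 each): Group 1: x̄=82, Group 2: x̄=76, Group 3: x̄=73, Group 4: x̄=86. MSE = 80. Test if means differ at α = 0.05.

Grand mean = 79.25. SS_between = 822.0, MS_between = 274.0. F = 3.425, F_crit ≈ 2.947. Reject H₀.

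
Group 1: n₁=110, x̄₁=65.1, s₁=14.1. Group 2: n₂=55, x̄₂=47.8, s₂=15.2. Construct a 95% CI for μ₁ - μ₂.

Difference = 17.3. SE = √(14.1²/110 + 15.2²/55) = 2.451. CI = (12.5, 22.1)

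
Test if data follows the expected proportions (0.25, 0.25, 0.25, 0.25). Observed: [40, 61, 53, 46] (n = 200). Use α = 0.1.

Expected: [50.0, 50.0, 50.0, 50.0]. χ² = 4.92. df = 3, critical = 6.251. Fail to reject H₀.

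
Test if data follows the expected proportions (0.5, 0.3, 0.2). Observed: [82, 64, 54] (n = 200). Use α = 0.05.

Expected: [100.0, 60.0, 40.0]. χ² = 8.407. df = 2, critical = 5.991. Reject H₀.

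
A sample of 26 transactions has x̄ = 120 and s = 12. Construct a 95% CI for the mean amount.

CI = x̄ ± t*(s/√n) = 120 ± 2.06(12/√26) = (115.15, 124.85)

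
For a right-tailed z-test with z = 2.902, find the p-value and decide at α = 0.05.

p = P(Z > 2.902) = 1 - Φ(2.902) ≈ 0.0019. Since p < 0.05, reject H₀ (significant) at α = 0.05.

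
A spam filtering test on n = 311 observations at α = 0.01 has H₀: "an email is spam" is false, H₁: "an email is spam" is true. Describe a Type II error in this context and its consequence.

Type II error: failing to reject H₀ when it is false — concluding that an email is spam is not supported when in fact it is. Consequence: a spam email lands in the inbox.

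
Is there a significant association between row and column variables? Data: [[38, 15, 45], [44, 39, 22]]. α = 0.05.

χ² = 18.782. df = 2, critical = 5.991. Reject H₀. Variables are dependent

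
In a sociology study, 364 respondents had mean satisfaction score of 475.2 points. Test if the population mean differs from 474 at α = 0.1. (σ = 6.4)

z = (x̄ - μ₀)/(σ/√n) = (475.2 - 474)/(6.4/√364) = 3.577. Critical value: ±1.645. Since |3.577| > 1.645, Reject H₀.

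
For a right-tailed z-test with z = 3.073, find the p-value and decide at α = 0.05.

p = P(Z > 3.073) = 1 - Φ(3.073) ≈ 0.0011. Since p < 0.05, reject H₀ (significant) at α = 0.05.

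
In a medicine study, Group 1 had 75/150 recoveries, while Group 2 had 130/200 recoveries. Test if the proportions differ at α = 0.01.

p̂₁ = 0.5, p̂₂ = 0.65, pooled p̂ = 0.586. z = -2.819. Critical: ±2.576. Reject H₀.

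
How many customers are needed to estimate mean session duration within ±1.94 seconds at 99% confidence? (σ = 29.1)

n = (z*σ/E)² = (2.576×29.1/1.94)² = 1493.05 → n = 1494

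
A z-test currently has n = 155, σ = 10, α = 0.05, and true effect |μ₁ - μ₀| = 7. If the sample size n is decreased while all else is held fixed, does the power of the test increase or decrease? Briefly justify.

Power decreases: a smaller n inflates the standard error σ/√n, pulling the sampling distribution under H₁ back toward the critical value.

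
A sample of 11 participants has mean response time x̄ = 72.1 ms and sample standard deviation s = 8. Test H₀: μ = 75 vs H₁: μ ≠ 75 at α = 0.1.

t = (x̄ - μ₀)/(s/√n) = (72.1 - 75)/(8/√11) = -1.202. df = 10, critical t = ±1.812. Fail to reject H₀.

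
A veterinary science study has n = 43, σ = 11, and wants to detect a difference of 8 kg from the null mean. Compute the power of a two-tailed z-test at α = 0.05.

SE = σ/√n = 11/√43 = 1.677. Non-centrality λ = d/SE = 8/1.677 = 4.769. Power ≈ Φ(λ - z_{α/2}) = Φ(4.769 - 1.96) = Φ(2.809) = 0.998.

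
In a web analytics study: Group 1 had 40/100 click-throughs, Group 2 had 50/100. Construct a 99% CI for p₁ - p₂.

p̂₁ = 0.4, p̂₂ = 0.5. Difference = -0.1. CI = (-0.28, 0.08)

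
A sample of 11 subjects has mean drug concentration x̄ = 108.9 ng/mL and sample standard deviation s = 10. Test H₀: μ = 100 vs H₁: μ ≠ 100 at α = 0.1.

t = (x̄ - μ₀)/(s/√n) = (108.9 - 100)/(10/√11) = 2.952. df = 10, critical t = ±1.812. Reject H₀.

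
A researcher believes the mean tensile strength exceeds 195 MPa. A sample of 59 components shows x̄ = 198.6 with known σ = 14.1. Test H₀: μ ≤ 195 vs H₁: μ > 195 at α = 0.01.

z = 1.961. Critical value: 2.33. Fail to reject H₀.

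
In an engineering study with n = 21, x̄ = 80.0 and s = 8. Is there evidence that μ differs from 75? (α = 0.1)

t = (x̄ - μ₀)/(s/√n) = (80.0 - 75)/(8/√21) = 2.864. df = 20, critical t = ±1.725. Reject H₀.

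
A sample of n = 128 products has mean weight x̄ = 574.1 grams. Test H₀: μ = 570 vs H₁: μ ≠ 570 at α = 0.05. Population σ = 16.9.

z = (x̄ - μ₀)/(σ/√n) = (574.1 - 570)/(16.9/√128) = 2.745. Critical value: ±1.96. Since |2.745| > 1.96, Reject H₀.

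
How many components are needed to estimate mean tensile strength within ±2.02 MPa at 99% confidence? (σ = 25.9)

n = (z*σ/E)² = (2.576×25.9/2.02)² = 1090.9 → n = 1091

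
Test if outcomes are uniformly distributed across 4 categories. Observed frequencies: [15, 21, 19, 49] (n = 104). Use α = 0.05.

Expected = 26 each. χ² = Σ(O-E)²/E = 27.846. df = 3, critical value = 7.815. Reject H₀.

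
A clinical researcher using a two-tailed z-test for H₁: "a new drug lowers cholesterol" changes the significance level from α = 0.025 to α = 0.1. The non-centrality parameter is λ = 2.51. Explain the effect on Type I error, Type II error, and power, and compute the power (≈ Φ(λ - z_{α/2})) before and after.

Increasing α from 0.025 to 0.1:
• Type I error rate increases (α is the Type I rate by definition).
• Critical value moves from z_{α/2} = 2.241 to 1.645, so power = Φ(λ - z_{α/2}) goes from Φ(2.51 - 2.241) = 0.606 to Φ(2.51 - 1.645) = 0.806.
• Type II error rate β = 1 - power therefore decreases (0.394 → 0.194).
Appropriate when false negatives are costly — here, shelving an effective drug — patients miss out on a treatment that would have helped.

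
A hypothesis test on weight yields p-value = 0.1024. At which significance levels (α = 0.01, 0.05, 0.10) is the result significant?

p = 0.1024. Not significant at any of the given levels.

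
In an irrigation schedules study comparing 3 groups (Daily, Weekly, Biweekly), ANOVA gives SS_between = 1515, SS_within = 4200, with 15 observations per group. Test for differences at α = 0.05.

df_between = 2, df_within = 42. F = MS_between/MS_within = 757.5/100.0 = 7.575. F_crit ≈ 3.22. Reject H₀. At least one mean differs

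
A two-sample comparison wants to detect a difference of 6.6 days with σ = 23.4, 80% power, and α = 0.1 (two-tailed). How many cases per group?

n per group = 2(z_α/2 + z_β)²σ²/d² = 2×(1.645 + 0.84)²×23.4²/6.6² = 155.2 → n = 156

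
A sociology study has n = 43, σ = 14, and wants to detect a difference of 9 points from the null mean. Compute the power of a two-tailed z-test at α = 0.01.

SE = σ/√n = 14/√43 = 2.135. Non-centrality λ = d/SE = 9/2.135 = 4.215. Power ≈ Φ(λ - z_{α/2}) = Φ(4.215 - 2.576) = Φ(1.639) = 0.949.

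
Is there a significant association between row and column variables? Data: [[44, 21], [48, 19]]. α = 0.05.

χ² = 0.244. df = 1, critical = 3.841. Fail to reject H₀. No evidence of dependence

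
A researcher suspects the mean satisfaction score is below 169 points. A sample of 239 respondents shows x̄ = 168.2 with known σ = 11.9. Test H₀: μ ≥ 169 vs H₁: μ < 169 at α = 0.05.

z = -1.039. Critical value: -1.645. Fail to reject H₀.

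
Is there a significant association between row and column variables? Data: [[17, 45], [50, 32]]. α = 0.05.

χ² = 15.979. df = 1, critical = 3.841. Reject H₀. Variables are dependent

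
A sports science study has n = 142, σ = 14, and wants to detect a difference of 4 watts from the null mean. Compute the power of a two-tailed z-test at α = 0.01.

SE = σ/√n = 14/√142 = 1.175. Non-centrality λ = d/SE = 4/1.175 = 3.405. Power ≈ Φ(λ - z_{α/2}) = Φ(3.405 - 2.576) = Φ(0.829) = 0.796.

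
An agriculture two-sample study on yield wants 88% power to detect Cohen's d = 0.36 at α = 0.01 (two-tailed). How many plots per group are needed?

z_{α/2} = 2.576, z_β = Φ⁻¹(0.88) = 1.175. For small effect (d = 0.36): n per group = 2(z_{α/2} + z_β)²/d² = 2(2.576 + 1.175)²/0.36² = 217.1 → 218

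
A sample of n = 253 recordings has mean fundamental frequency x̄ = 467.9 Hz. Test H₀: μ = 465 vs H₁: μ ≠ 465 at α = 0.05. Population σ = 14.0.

z = (x̄ - μ₀)/(σ/√n) = (467.9 - 465)/(14.0/√253) = 3.295. Critical value: ±1.96. Since |3.295| > 1.96, Reject H₀.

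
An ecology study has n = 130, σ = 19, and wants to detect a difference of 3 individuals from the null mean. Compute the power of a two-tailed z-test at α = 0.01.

SE = σ/√n = 19/√130 = 1.666. Non-centrality λ = d/SE = 3/1.666 = 1.8. Power ≈ Φ(λ - z_{α/2}) = Φ(1.8 - 2.576) = Φ(-0.776) = 0.219.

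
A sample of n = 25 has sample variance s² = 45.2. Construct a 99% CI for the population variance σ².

df = 24. χ²_{0.005} = 45.559, χ²_{0.995} = 9.886. CI for σ² = ((n-1)s²/χ²_{α/2}, (n-1)s²/χ²_{1-α/2}) = (24·45.2/45.559, 24·45.2/9.886) = (23.81, 109.73)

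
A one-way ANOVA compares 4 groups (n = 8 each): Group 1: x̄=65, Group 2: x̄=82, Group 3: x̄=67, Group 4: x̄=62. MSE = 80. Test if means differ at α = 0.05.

Grand mean = 69.0. SS_between = 1904.0, MS_between = 634.67. F = 7.933, F_crit ≈ 2.947. Reject H₀.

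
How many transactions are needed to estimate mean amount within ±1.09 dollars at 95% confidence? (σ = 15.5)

n = (z*σ/E)² = (1.96×15.5/1.09)² = 776.8 → n = 777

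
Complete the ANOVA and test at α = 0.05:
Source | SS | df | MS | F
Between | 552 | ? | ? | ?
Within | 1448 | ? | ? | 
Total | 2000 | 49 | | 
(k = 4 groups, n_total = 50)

df_between = 3, df_within = 46. MS_between = 184.0, MS_within = 31.48. F = 5.845, F_crit ≈ 2.807. Reject H₀.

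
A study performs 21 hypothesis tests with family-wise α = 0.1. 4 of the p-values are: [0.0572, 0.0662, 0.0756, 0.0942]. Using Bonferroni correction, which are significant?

Bonferroni α = 0.1/21 = 0.00476. None of the given p-values are significant.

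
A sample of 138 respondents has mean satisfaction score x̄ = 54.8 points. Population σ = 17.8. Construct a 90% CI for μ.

CI = x̄ ± z*(σ/√n) = 54.8 ± 1.645(17.8/√138) = 54.8 ± 2.49 = (52.31, 57.29)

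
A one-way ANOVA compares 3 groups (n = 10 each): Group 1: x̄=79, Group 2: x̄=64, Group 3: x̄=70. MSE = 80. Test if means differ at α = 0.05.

Grand mean = 71.0. SS_between = 1140.0, MS_between = 570.0. F = 7.125, F_crit ≈ 3.354. Reject H₀.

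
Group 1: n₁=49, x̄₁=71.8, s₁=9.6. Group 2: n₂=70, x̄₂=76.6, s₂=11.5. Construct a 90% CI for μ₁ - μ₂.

Difference = -4.8. SE = √(9.6²/49 + 11.5²/70) = 1.942. CI = (-7.99, -1.61)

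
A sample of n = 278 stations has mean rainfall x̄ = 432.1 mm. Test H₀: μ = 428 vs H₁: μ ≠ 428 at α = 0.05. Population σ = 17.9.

z = (x̄ - μ₀)/(σ/√n) = (432.1 - 428)/(17.9/√278) = 3.819. Critical value: ±1.96. Since |3.819| > 1.96, Reject H₀.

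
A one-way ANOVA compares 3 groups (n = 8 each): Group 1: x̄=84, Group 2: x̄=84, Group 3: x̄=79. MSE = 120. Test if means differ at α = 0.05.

Grand mean = 82.33. SS_between = 133.33, MS_between = 66.67. F = 0.556, F_crit ≈ 3.467. Fail to reject H₀.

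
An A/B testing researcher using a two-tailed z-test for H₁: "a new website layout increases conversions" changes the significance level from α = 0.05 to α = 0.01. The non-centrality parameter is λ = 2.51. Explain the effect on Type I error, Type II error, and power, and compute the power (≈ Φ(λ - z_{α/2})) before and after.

Decreasing α from 0.05 to 0.01:
• Type I error rate decreases (α is the Type I rate by definition).
• Critical value moves from z_{α/2} = 1.96 to 2.576, so power = Φ(λ - z_{α/2}) goes from Φ(2.51 - 1.96) = 0.709 to Φ(2.51 - 2.576) = 0.474.
• Type II error rate β = 1 - power therefore increases (0.291 → 0.526).
Appropriate when false positives are costly — here, rolling out a layout that doesn't actually help — wasted engineering effort.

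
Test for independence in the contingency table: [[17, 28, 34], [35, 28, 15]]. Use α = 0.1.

χ² = 13.592. df = 2, critical = 4.605. Reject H₀. Variables are dependent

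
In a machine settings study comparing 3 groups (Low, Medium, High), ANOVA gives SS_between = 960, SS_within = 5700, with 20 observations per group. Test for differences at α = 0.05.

df_between = 2, df_within = 57. F = MS_between/MS_within = 480.0/100.0 = 4.8. F_crit ≈ 3.159. Reject H₀. At least one mean differs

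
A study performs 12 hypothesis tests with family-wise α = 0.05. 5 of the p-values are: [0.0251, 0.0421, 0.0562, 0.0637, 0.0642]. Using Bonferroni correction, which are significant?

Bonferroni α = 0.05/12 = 0.00417. None of the given p-values are significant.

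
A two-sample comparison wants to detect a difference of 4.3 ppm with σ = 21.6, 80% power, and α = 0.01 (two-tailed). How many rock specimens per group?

n per group = 2(z_α/2 + z_β)²σ²/d² = 2×(2.576 + 0.84)²×21.6²/4.3² = 588.9 → n = 589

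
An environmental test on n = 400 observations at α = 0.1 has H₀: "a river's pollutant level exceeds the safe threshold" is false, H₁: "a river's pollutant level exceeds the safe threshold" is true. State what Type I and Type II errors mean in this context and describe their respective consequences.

Type I (false positive): concluding that a river's pollutant level exceeds the safe threshold when it is not — shutting down a compliant factory unnecessarily. Type II (false negative): failing to conclude that a river's pollutant level exceeds the safe threshold when it is — allowing unsafe pollution to continue. Which is costlier depends on domain priorities and is a judgement call rather than a statistical fact.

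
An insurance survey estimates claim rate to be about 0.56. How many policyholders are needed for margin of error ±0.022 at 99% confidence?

n = z²p(1-p)/E² = 2.576²×0.56×0.44/0.022² = 3378.2 → n = 3379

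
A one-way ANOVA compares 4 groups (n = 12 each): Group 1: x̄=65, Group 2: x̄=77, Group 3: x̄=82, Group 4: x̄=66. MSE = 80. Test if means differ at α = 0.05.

Grand mean = 72.5. SS_between = 2508.0, MS_between = 836.0. F = 10.45, F_crit ≈ 2.816. Reject H₀.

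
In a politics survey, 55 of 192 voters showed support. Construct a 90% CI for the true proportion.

p̂ = 0.286. CI = p̂ ± z*√(p̂(1-p̂)/n) = (0.233, 0.34)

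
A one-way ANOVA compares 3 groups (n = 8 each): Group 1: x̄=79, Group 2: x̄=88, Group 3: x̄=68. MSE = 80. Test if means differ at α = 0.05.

Grand mean = 78.33. SS_between = 1605.33, MS_between = 802.67. F = 10.033, F_crit ≈ 3.467. Reject H₀.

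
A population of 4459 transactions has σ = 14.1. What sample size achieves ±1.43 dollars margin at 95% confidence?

Without FPC: n₀ = (1.96×14.1/1.43)² = 373.489. With FPC: n = n₀N/(n₀+N-1) = 344.7 → n = 345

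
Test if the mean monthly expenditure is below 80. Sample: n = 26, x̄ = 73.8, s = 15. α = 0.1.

t = (73.8 - 80)/(15/√26) = -2.108, df = 25. Critical t = -1.316. Reject H₀.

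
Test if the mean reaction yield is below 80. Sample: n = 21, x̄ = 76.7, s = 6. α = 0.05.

t = (76.7 - 80)/(6/√21) = -2.52, df = 20. Critical t = -1.725. Reject H₀.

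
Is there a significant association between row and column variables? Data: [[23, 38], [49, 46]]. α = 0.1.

χ² = 2.877. df = 1, critical = 2.706. Reject H₀. Variables are dependent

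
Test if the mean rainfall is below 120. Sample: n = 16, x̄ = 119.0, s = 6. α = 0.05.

t = (119.0 - 120)/(6/√16) = -0.667, df = 15. Critical t = -1.753. Fail to reject H₀.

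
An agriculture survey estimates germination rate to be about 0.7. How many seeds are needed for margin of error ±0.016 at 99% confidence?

n = z²p(1-p)/E² = 2.576²×0.7×0.3/0.016² = 5443.4 → n = 5444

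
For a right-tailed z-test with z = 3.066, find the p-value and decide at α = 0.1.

p = P(Z > 3.066) = 1 - Φ(3.066) ≈ 0.0011. Since p < 0.1, reject H₀ (significant) at α = 0.1.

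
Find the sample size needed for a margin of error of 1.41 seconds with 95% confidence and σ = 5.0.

n = (z*σ/E)² = (1.96×5.0/1.41)² = 48.3 → n = 49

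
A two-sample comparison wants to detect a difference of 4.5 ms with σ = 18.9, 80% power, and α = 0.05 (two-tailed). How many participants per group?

n per group = 2(z_α/2 + z_β)²σ²/d² = 2×(1.96 + 0.84)²×18.9²/4.5² = 276.6 → n = 277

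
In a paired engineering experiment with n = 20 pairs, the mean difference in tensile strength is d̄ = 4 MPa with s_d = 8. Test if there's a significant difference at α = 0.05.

t = d̄/(s_d/√n) = 4/(8/√20) = 2.236. df = 19, critical t = ±2.093. Reject H₀.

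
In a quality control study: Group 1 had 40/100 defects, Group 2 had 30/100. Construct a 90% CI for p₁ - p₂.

p̂₁ = 0.4, p̂₂ = 0.3. Difference = 0.1. CI = (-0.01, 0.21)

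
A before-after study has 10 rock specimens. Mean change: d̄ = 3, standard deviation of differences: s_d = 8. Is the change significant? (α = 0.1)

t = d̄/(s_d/√n) = 3/(8/√10) = 1.186. df = 9, critical t = ±1.833. Fail to reject H₀.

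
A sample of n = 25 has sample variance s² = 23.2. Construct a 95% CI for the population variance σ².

df = 24. χ²_{0.025} = 39.364, χ²_{0.975} = 12.401. CI for σ² = ((n-1)s²/χ²_{α/2}, (n-1)s²/χ²_{1-α/2}) = (24·23.2/39.364, 24·23.2/12.401) = (14.14, 44.9)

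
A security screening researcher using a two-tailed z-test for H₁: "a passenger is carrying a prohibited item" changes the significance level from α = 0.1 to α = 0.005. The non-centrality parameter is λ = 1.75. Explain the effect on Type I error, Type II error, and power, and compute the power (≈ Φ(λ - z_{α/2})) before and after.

Decreasing α from 0.1 to 0.005:
• Type I error rate decreases (α is the Type I rate by definition).
• Critical value moves from z_{α/2} = 1.645 to 2.807, so power = Φ(λ - z_{α/2}) goes from Φ(1.75 - 1.645) = 0.542 to Φ(1.75 - 2.807) = 0.145.
• Type II error rate β = 1 - power therefore increases (0.458 → 0.855).
Appropriate when false positives are costly — here, detaining an innocent passenger — delay and inconvenience.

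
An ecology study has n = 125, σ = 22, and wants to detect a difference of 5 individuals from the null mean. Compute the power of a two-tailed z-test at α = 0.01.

SE = σ/√n = 22/√125 = 1.968. Non-centrality λ = d/SE = 5/1.968 = 2.541. Power ≈ Φ(λ - z_{α/2}) = Φ(2.541 - 2.576) = Φ(-0.035) = 0.486.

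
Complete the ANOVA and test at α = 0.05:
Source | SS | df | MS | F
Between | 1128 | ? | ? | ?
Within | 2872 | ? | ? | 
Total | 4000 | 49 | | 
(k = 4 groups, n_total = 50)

df_between = 3, df_within = 46. MS_between = 376.0, MS_within = 62.43. F = 6.022, F_crit ≈ 2.807. Reject H₀.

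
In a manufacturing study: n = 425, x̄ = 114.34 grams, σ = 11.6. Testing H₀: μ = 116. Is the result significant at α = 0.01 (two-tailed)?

z = (114.34 - 116)/(11.6/√425) = -2.95. Since |z| > 2.576, significant at α = 0.01.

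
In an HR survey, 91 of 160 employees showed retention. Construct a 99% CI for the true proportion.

p̂ = 0.569. CI = p̂ ± z*√(p̂(1-p̂)/n) = (0.468, 0.67)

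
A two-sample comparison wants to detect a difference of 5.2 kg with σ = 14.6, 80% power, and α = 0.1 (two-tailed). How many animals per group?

n per group = 2(z_α/2 + z_β)²σ²/d² = 2×(1.645 + 0.84)²×14.6²/5.2² = 97.4 → n = 98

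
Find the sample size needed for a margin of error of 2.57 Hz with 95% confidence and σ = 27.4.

n = (z*σ/E)² = (1.96×27.4/2.57)² = 436.7 → n = 437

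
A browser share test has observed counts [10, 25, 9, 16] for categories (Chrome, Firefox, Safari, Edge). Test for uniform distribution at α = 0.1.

Expected = 15 each. χ² = Σ(O-E)²/E = 10.8. df = 3, critical value = 6.251. Reject H₀.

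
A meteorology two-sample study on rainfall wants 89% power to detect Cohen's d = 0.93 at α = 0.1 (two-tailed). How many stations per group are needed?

z_{α/2} = 1.645, z_β = Φ⁻¹(0.89) = 1.227. For large effect (d = 0.93): n per group = 2(z_{α/2} + z_β)²/d² = 2(1.645 + 1.227)²/0.93² = 19.1 → 20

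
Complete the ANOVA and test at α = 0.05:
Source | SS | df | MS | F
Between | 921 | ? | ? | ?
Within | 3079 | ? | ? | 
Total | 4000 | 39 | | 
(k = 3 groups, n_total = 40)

df_between = 2, df_within = 37. MS_between = 460.5, MS_within = 83.22. F = 5.534, F_crit ≈ 3.252. Reject H₀.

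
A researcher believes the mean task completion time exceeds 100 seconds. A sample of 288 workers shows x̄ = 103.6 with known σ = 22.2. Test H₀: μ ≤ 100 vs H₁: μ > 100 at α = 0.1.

z = 2.752. Critical value: 1.28. Reject H₀.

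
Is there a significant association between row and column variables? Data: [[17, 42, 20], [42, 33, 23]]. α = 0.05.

χ² = 9.958. df = 2, critical = 5.991. Reject H₀. Variables are dependent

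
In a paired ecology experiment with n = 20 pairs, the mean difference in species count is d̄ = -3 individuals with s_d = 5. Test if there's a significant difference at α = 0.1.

t = d̄/(s_d/√n) = -3/(5/√20) = -2.683. df = 19, critical t = ±1.729. Reject H₀.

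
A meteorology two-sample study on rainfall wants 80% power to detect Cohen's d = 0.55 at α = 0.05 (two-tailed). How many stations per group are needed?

z_{α/2} = 1.96, z_β = Φ⁻¹(0.8) = 0.842. For medium effect (d = 0.55): n per group = 2(z_{α/2} + z_β)²/d² = 2(1.96 + 0.842)²/0.55² = 51.9 → 52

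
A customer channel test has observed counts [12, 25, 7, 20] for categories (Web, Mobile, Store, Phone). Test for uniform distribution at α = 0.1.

Expected = 16 each. χ² = Σ(O-E)²/E = 12.125. df = 3, critical value = 6.251. Reject H₀.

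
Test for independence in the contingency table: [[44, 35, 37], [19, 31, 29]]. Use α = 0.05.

χ² = 4.266. df = 2, critical = 5.991. Fail to reject H₀. No evidence of dependence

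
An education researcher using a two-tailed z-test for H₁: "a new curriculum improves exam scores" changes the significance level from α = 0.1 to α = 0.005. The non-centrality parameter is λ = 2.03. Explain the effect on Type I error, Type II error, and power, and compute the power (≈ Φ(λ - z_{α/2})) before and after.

Decreasing α from 0.1 to 0.005:
• Type I error rate decreases (α is the Type I rate by definition).
• Critical value moves from z_{α/2} = 1.645 to 2.807, so power = Φ(λ - z_{α/2}) goes from Φ(2.03 - 1.645) = 0.65 to Φ(2.03 - 2.807) = 0.219.
• Type II error rate β = 1 - power therefore increases (0.35 → 0.781).
Appropriate when false positives are costly — here, adopting a curriculum that gives no real benefit — disruption for nothing.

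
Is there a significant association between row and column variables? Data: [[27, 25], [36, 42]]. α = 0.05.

χ² = 0.416. df = 1, critical = 3.841. Fail to reject H₀. No evidence of dependence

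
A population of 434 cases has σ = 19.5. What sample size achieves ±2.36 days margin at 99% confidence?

Without FPC: n₀ = (2.576×19.5/2.36)² = 453.04. With FPC: n = n₀N/(n₀+N-1) = 221.9 → n = 222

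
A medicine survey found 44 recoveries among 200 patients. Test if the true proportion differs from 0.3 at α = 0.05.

p̂ = 0.22, p₀ = 0.3. z = (p̂ - p₀)/√(p₀(1-p₀)/n) = -2.469. Critical: ±1.96. Reject H₀.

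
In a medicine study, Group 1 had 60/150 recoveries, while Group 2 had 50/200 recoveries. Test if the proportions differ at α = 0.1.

p̂₁ = 0.4, p̂₂ = 0.25, pooled p̂ = 0.314. z = 2.991. Critical: ±1.645. Reject H₀.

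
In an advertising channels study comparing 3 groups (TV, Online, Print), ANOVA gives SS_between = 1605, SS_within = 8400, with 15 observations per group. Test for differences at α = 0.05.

df_between = 2, df_within = 42. F = MS_between/MS_within = 802.5/200.0 = 4.013. F_crit ≈ 3.22. Reject H₀. At least one mean differs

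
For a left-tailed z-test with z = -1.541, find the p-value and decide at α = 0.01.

p = P(Z < -1.541) = Φ(-1.541) ≈ 0.0617. Since p ≥ 0.01, fail to reject H₀ (not significant) at α = 0.01.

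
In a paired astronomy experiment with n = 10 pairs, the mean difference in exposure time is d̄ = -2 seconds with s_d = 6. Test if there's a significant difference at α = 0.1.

t = d̄/(s_d/√n) = -2/(6/√10) = -1.054. df = 9, critical t = ±1.833. Fail to reject H₀.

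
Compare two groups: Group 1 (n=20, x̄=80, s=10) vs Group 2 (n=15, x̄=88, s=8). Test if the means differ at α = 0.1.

Pooled sp = 9.2. t = -2.545, df = 33. Critical t = ±1.692. Reject H₀.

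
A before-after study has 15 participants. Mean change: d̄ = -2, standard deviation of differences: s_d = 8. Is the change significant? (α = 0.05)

t = d̄/(s_d/√n) = -2/(8/√15) = -0.968. df = 14, critical t = ±2.145. Fail to reject H₀.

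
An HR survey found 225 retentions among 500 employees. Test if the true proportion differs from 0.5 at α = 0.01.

p̂ = 0.45, p₀ = 0.5. z = (p̂ - p₀)/√(p₀(1-p₀)/n) = -2.236. Critical: ±2.576. Fail to reject H₀.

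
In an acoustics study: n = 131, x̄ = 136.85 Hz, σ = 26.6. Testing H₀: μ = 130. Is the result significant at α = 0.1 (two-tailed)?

z = (136.85 - 130)/(26.6/√131) = 2.947. Since |z| > 1.645, significant at α = 0.1.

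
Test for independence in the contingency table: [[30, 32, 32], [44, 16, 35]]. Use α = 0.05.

χ² = 8.111. df = 2, critical = 5.991. Reject H₀. Variables are dependent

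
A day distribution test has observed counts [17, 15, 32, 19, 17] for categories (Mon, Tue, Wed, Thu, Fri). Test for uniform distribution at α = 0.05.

Expected = 20 each. χ² = Σ(O-E)²/E = 9.4. df = 4, critical value = 9.488. Fail to reject H₀.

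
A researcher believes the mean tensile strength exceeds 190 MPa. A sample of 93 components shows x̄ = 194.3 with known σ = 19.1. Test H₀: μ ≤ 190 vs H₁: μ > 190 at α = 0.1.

z = 2.171. Critical value: 1.28. Reject H₀.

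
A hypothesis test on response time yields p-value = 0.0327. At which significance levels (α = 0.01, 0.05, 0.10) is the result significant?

p = 0.0327. Significant at: α = 0.05, 0.1.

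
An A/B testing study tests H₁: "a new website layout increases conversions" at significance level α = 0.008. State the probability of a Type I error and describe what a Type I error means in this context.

P(Type I error) = α = 0.008. A Type I error is rejecting H₀ when H₀ is actually true (false positive) — here, concluding that a new website layout increases conversions when in fact this is not the case. Consequence: rolling out a layout that doesn't actually help — wasted engineering effort.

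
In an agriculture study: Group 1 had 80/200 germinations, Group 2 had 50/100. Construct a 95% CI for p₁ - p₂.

p̂₁ = 0.4, p̂₂ = 0.5. Difference = -0.1. CI = (-0.219, 0.019)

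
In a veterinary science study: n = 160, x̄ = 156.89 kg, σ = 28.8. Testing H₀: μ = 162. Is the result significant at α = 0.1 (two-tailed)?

z = (156.89 - 162)/(28.8/√160) = -2.244. Since |z| > 1.645, significant at α = 0.1.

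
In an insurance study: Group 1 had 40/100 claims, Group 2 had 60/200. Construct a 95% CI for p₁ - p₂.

p̂₁ = 0.4, p̂₂ = 0.3. Difference = 0.1. CI = (-0.015, 0.215)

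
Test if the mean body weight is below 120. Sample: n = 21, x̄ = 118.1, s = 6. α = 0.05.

t = (118.1 - 120)/(6/√21) = -1.451, df = 20. Critical t = -1.725. Fail to reject H₀.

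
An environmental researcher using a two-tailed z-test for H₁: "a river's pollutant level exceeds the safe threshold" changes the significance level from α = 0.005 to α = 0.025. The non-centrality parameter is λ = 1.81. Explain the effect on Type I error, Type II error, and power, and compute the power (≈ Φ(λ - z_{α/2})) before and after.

Increasing α from 0.005 to 0.025:
• Type I error rate increases (α is the Type I rate by definition).
• Critical value moves from z_{α/2} = 2.807 to 2.241, so power = Φ(λ - z_{α/2}) goes from Φ(1.81 - 2.807) = 0.159 to Φ(1.81 - 2.241) = 0.333.
• Type II error rate β = 1 - power therefore decreases (0.841 → 0.667).
Appropriate when false negatives are costly — here, allowing unsafe pollution to continue.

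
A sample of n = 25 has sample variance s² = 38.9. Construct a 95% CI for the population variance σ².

df = 24. χ²_{0.025} = 39.364, χ²_{0.975} = 12.401. CI for σ² = ((n-1)s²/χ²_{α/2}, (n-1)s²/χ²_{1-α/2}) = (24·38.9/39.364, 24·38.9/12.401) = (23.72, 75.28)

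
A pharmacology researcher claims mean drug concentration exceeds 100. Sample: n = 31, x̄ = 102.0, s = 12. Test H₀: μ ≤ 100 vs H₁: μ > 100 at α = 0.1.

t = (102.0 - 100)/(12/√31) = 0.928, df = 30. Critical t = 1.31. Fail to reject H₀.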